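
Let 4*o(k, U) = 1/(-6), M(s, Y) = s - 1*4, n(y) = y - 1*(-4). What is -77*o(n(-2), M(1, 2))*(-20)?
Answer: -385/6 ≈ -64.167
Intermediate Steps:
n(y) = 4 + y (n(y) = y + 4 = 4 + y)
M(s, Y) = -4 + s (M(s, Y) = s - 4 = -4 + s)
o(k, U) = -1/24 (o(k, U) = (¼)/(-6) = (¼)*(-⅙) = -1/24)
-77*o(n(-2), M(1, 2))*(-20) = -77*(-1/24)*(-20) = (77/24)*(-20) = -385/6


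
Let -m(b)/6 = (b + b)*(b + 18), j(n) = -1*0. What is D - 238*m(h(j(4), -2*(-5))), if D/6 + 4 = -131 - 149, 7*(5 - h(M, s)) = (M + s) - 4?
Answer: 1822032/7 ≈ 2.6029e+5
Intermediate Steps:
j(n) = 0
h(M, s) = 39/7 - M/7 - s/7 (h(M, s) = 5 - ((M + s) - 4)/7 = 5 - (-4 + M + s)/7 = 5 + (4/7 - M/7 - s/7) = 39/7 - M/7 - s/7)
m(b) = -12*b*(18 + b) (m(b) = -6*(b + b)*(b + 18) = -6*2*b*(18 + b) = -12*b*(18 + b))
D = -1704 (D = -24 + 6*(-131 - 149) = -24 + 6*(-280) = -24 - 1680 = -1704)
D - 238*m(h(j(4), -2*(-5))) = -1704 - (-2856)*(39/7 - 1/7*0 - (-2)*(-5)/7)*(18 + (39/7 - 1/7*0 - (-2)*(-5)/7)) = -1704 - (-2856)*(39/7 + 0 - 1/7*10)*(18 + (39/7 + 0 - 1/7*10)) = -1704 - (-2856)*(39/7 + 0 - 10/7)*(18 + (39/7 + 0 - 10/7)) = -1704 - (-2856)*29*(18 + 29/7)/7 = -1704 - (-2856)*29*155/(7*7) = -1704 - 238*(-53940/49) = -1704 + 1833960/7 = 1822032/7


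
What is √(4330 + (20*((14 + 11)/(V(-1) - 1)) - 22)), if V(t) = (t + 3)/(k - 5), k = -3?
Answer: 2*√977 ≈ 62.514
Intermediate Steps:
V(t) = -3/8 - t/8 (V(t) = (t + 3)/(-3 - 5) = (3 + t)/(-8) = (3 + t)*(-⅛) = -3/8 - t/8)
√(4330 + (20*((14 + 11)/(V(-1) - 1)) - 22)) = √(4330 + (20*((14 + 11)/((-3/8 - ⅛*(-1)) - 1)) - 22)) = √(4330 + (20*(25/((-3/8 + ⅛) - 1)) - 22)) = √(4330 + (20*(25/(-¼ - 1)) - 22)) = √(4330 + (20*(25/(-5/4)) - 22)) = √(4330 + (20*(25*(-⅘)) - 22)) = √(4330 + (20*(-20) - 22)) = √(4330 + (-400 - 22)) = √(4330 - 422) = √3908 = 2*√977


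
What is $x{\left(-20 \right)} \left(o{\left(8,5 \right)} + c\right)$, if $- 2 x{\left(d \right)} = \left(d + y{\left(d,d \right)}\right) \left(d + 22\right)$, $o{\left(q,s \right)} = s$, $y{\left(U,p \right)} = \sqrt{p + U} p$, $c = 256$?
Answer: $5220 + 10440 i \sqrt{10} \approx 5220.0 + 33014.0 i$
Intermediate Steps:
$y{\left(U,p \right)} = p \sqrt{U + p}$ ($y{\left(U,p \right)} = \sqrt{U + p} p = p \sqrt{U + p}$)
$x{\left(d \right)} = - \frac{\left(22 + d\right) \left(d + \sqrt{2} d^{\frac{3}{2}}\right)}{2}$ ($x{\left(d \right)} = - \frac{\left(d + d \sqrt{d + d}\right) \left(d + 22\right)}{2} = - \frac{\left(d + d \sqrt{2 d}\right) \left(22 + d\right)}{2} = - \frac{\left(d + d \sqrt{2} \sqrt{d}\right) \left(22 + d\right)}{2} = - \frac{\left(d + \sqrt{2} d^{\frac{3}{2}}\right) \left(22 + d\right)}{2} = - \frac{\left(22 + d\right) \left(d + \sqrt{2} d^{\frac{3}{2}}\right)}{2}$)
$x{\left(-20 \right)} \left(o{\left(8,5 \right)} + c\right) = \left(\left(-11\right) \left(-20\right) - \frac{\left(-20\right)^{2}}{2} - 11 \sqrt{2} \left(-20\right)^{\frac{3}{2}} - \frac{\sqrt{2} \left(-20\right)^{\frac{5}{2}}}{2}\right) \left(5 + 256\right) = \left(220 - 200 - 11 \sqrt{2} \left(- 40 i \sqrt{5}\right) - \frac{\sqrt{2} \cdot 800 i \sqrt{5}}{2}\right) 261 = \left(220 - 200 + 440 i \sqrt{10} - 400 i \sqrt{10}\right) 261 = \left(20 + 40 i \sqrt{10}\right) 261 = 5220 + 10440 i \sqrt{10}$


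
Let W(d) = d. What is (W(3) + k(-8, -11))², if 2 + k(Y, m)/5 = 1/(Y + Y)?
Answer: 13689/256 ≈ 53.473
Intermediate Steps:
k(Y, m) = -10 + 5/(2*Y) (k(Y, m) = -10 + 5/(Y + Y) = -10 + 5/((2*Y)) = -10 + 5*(1/(2*Y)) = -10 + 5/(2*Y))
(W(3) + k(-8, -11))² = (3 + (-10 + (5/2)/(-8)))² = (3 + (-10 + (5/2)*(-⅛)))² = (3 + (-10 - 5/16))² = (3 - 165/16)² = (-117/16)² = 13689/256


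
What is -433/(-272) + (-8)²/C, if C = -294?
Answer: 54947/39984 ≈ 1.3742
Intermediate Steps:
-433/(-272) + (-8)²/C = -433/(-272) + (-8)²/(-294) = -433*(-1/272) + 64*(-1/294) = 433/272 - 32/147 = 54947/39984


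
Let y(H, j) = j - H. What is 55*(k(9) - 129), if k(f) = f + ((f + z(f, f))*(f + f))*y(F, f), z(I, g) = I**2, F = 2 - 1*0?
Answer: 617100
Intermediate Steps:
F = 2 (F = 2 + 0 = 2)
k(f) = f + 2*f*(-2 + f)*(f + f**2) (k(f) = f + ((f + f**2)*(f + f))*(f - 1*2) = f + ((f + f**2)*(2*f))*(f - 2) = f + (2*f*(f + f**2))*(-2 + f) = f + 2*f*(-2 + f)*(f + f**2))
55*(k(9) - 129) = 55*(9*(1 - 4*9 - 2*9**2 + 2*9**3) - 129) = 55*(9*(1 - 36 - 2*81 + 2*729) - 129) = 55*(9*(1 - 36 - 162 + 1458) - 129) = 55*(9*1261 - 129) = 55*(11349 - 129) = 55*11220 = 617100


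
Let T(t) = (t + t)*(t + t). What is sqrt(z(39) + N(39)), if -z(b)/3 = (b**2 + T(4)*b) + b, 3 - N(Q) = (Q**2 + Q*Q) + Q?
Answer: 33*I*sqrt(14) ≈ 123.47*I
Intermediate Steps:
T(t) = 4*t**2 (T(t) = (2*t)*(2*t) = 4*t**2)
N(Q) = 3 - Q - 2*Q**2 (N(Q) = 3 - ((Q**2 + Q*Q) + Q) = 3 - ((Q**2 + Q**2) + Q) = 3 - (2*Q**2 + Q) = 3 - (Q + 2*Q**2) = 3 + (-Q - 2*Q**2) = 3 - Q - 2*Q**2)
z(b) = -195*b - 3*b**2 (z(b) = -3*((b**2 + (4*4**2)*b) + b) = -3*((b**2 + (4*16)*b) + b) = -3*((b**2 + 64*b) + b) = -3*(b**2 + 65*b) = -195*b - 3*b**2)
sqrt(z(39) + N(39)) = sqrt(-3*39*(65 + 39) + (3 - 1*39 - 2*39**2)) = sqrt(-3*39*104 + (3 - 39 - 2*1521)) = sqrt(-12168 + (3 - 39 - 3042)) = sqrt(-12168 - 3078) = sqrt(-15246) = 33*I*sqrt(14)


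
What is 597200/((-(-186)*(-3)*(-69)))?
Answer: 298600/19251 ≈ 15.511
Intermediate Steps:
597200/((-(-186)*(-3)*(-69))) = 597200/((-93*6*(-69))) = 597200/((-558*(-69))) = 597200/38502 = 597200*(1/38502) = 298600/19251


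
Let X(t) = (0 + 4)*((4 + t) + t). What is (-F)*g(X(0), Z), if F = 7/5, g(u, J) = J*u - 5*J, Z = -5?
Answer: 77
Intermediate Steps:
X(t) = 16 + 8*t (X(t) = 4*(4 + 2*t) = 16 + 8*t)
g(u, J) = -5*J + J*u
F = 7/5 (F = 7*(⅕) = 7/5 ≈ 1.4000)
(-F)*g(X(0), Z) = (-1*7/5)*(-5*(-5 + (16 + 8*0))) = -(-7)*(-5 + (16 + 0)) = -(-7)*(-5 + 16) = -(-7)*11 = -7/5*(-55) = 77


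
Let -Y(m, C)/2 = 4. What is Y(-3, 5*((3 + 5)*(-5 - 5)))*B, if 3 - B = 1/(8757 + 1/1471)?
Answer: -77286346/3220387 ≈ -23.999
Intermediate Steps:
Y(m, C) = -8 (Y(m, C) = -2*4 = -8)
B = 38643173/12881548 (B = 3 - 1/(8757 + 1/1471) = 3 - 1/12881548/1471 = 3 - 1*1471/12881548 = 3 - 1471/12881548 = 38643173/12881548 ≈ 2.9999)
Y(-3, 5*((3 + 5)*(-5 - 5)))*B = -8*38643173/12881548 = -77286346/3220387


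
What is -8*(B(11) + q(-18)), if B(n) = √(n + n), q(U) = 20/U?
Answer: 80/9 - 8*√22 ≈ -28.634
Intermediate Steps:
B(n) = √2*√n (B(n) = √(2*n) = √2*√n)
-8*(B(11) + q(-18)) = -8*(√2*√11 + 20/(-18)) = -8*(√22 + 20*(-1/18)) = -8*(√22 - 10/9) = -8*(-10/9 + √22) = 80/9 - 8*√22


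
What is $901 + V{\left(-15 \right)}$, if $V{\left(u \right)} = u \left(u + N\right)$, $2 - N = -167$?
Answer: $-1409$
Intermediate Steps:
$N = 169$ ($N = 2 - -167 = 2 + 167 = 169$)
$V{\left(u \right)} = u \left(169 + u\right)$ ($V{\left(u \right)} = u \left(u + 169\right) = u \left(169 + u\right)$)
$901 + V{\left(-15 \right)} = 901 - 15 \left(169 - 15\right) = 901 - 2310 = -1409$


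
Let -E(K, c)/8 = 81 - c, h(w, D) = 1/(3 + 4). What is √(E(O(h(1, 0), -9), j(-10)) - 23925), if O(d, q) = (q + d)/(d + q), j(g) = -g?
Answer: I*√24493 ≈ 156.5*I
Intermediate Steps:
h(w, D) = ⅐ (h(w, D) = 1/7 = ⅐)
O(d, q) = 1 (O(d, q) = (d + q)/(d + q) = 1)
E(K, c) = -648 + 8*c (E(K, c) = -8*(81 - c) = -648 + 8*c)
√(E(O(h(1, 0), -9), j(-10)) - 23925) = √((-648 + 8*(-1*(-10))) - 23925) = √((-648 + 8*10) - 23925) = √((-648 + 80) - 23925) = √(-568 - 23925) = √(-24493) = I*√24493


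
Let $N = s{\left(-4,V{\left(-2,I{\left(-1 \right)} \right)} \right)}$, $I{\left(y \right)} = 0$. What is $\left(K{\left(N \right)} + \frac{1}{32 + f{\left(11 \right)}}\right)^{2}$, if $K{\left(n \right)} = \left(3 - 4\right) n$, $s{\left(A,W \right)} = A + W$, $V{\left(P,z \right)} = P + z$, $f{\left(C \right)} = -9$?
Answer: $\frac{19321}{529} \approx 36.524$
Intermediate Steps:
$N = -6$ ($N = -4 + \left(-2 + 0\right) = -4 - 2 = -6$)
$K{\left(n \right)} = - n$
$\left(K{\left(N \right)} + \frac{1}{32 + f{\left(11 \right)}}\right)^{2} = \left(\left(-1\right) \left(-6\right) + \frac{1}{32 - 9}\right)^{2} = \left(6 + \frac{1}{23}\right)^{2} = \left(\frac{139}{23}\right)^{2} = \frac{19321}{529}$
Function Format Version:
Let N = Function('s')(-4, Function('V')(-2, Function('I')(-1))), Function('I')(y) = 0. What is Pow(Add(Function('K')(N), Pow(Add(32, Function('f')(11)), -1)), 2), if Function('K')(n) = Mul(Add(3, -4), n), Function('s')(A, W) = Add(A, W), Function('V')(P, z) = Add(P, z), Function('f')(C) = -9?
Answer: Rational(19321, 529) ≈ 36.524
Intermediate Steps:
N = -6 (N = Add(-4, Add(-2, 0)) = Add(-4, -2) = -6)
Function('K')(n) = Mul(-1, n)
Pow(Add(Function('K')(N), Pow(Add(32, Function('f')(11)), -1)), 2) = Pow(Add(Mul(-1, -6), Pow(Add(32, -9), -1)), 2) = Pow(Add(6, Pow(23, -1)), 2) = Pow(Add(6, Rational(1, 23)), 2) = Pow(Rational(139, 23), 2) = Rational(19321, 529)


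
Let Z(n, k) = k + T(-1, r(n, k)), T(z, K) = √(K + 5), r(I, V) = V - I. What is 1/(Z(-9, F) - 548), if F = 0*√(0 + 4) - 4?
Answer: -276/152347 - √10/304694 ≈ -0.0018220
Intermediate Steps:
T(z, K) = √(5 + K)
F = -4 (F = 0*√4 - 4 = 0*2 - 4 = 0 - 4 = -4)
Z(n, k) = k + √(5 + k - n) (Z(n, k) = k + √(5 + (k - n)) = k + √(5 + k - n))
1/(Z(-9, F) - 548) = 1/((-4 + √(5 - 4 - 1*(-9))) - 548) = 1/((-4 + √(5 - 4 + 9)) - 548) = 1/((-4 + √10) - 548) = 1/(-552 + √10)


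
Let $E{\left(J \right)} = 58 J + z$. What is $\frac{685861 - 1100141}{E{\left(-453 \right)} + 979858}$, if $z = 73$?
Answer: $- \frac{414280}{953657} \approx -0.43441$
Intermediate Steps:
$E{\left(J \right)} = 73 + 58 J$ ($E{\left(J \right)} = 58 J + 73 = 73 + 58 J$)
$\frac{685861 - 1100141}{E{\left(-453 \right)} + 979858} = \frac{685861 - 1100141}{\left(73 + 58 \left(-453\right)\right) + 979858} = - \frac{414280}{\left(73 - 26274\right) + 979858} = - \frac{414280}{-26201 + 979858} = - \frac{414280}{953657}$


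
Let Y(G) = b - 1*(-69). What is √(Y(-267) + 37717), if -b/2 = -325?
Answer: 2*√9609 ≈ 196.05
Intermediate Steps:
b = 650 (b = -2*(-325) = 650)
Y(G) = 719 (Y(G) = 650 - 1*(-69) = 650 + 69 = 719)
√(Y(-267) + 37717) = √(719 + 37717) = √38436 = 2*√9609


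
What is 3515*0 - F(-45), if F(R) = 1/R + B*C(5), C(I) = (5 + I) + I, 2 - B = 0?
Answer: -1349/45 ≈ -29.978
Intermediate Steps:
B = 2 (B = 2 - 1*0 = 2 + 0 = 2)
C(I) = 5 + 2*I
F(R) = 30 + 1/R (F(R) = 1/R + 2*(5 + 2*5) = 1/R + 2*(5 + 10) = 1/R + 2*15 = 1/R + 30 = 30 + 1/R)
3515*0 - F(-45) = 3515*0 - (30 + 1/(-45)) = 0 - (30 - 1/45) = 0 - 1*1349/45 = 0 - 1349/45 = -1349/45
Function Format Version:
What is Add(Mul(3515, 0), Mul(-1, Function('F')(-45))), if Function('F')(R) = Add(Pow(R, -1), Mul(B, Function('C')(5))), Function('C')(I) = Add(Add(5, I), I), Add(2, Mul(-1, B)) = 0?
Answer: Rational(-1349, 45) ≈ -29.978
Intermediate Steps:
B = 2 (B = Add(2, Mul(-1, 0)) = Add(2, 0) = 2)
Function('C')(I) = Add(5, Mul(2, I))
Function('F')(R) = Add(30, Pow(R, -1)) (Function('F')(R) = Add(Pow(R, -1), Mul(2, Add(5, Mul(2, 5)))) = Add(Pow(R, -1), Mul(2, Add(5, 10))) = Add(Pow(R, -1), Mul(2, 15)) = Add(Pow(R, -1), 30) = Add(30, Pow(R, -1)))
Add(Mul(3515, 0), Mul(-1, Function('F')(-45))) = Add(Mul(3515, 0), Mul(-1, Add(30, Pow(-45, -1)))) = Add(0, Mul(-1, Add(30, Rational(-1, 45)))) = Add(0, Mul(-1, Rational(1349, 45))) = Add(0, Rational(-1349, 45)) = Rational(-1349, 45)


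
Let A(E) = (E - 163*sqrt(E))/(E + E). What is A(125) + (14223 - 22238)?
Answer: -16029/2 - 163*sqrt(5)/50 ≈ -8021.8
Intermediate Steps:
A(E) = (E - 163*sqrt(E))/(2*E) (A(E) = (E - 163*sqrt(E))/((2*E)) = (E - 163*sqrt(E))*(1/(2*E)) = (E - 163*sqrt(E))/(2*E))
A(125) + (14223 - 22238) = (1/2 - 163*sqrt(5)/50) + (14223 - 22238) = (1/2 - 163*sqrt(5)/50) - 8015 = -16029/2 - 163*sqrt(5)/50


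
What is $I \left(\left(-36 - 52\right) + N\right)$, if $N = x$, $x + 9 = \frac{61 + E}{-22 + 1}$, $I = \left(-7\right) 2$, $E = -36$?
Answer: $\frac{4124}{3} \approx 1374.7$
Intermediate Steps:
$I = -14$
$x = - \frac{214}{21}$ ($x = -9 + \frac{61 - 36}{-22 + 1} = -9 + \frac{25}{-21} = -9 + 25 \left(- \frac{1}{21}\right) = -9 - \frac{25}{21} = - \frac{214}{21} \approx -10.19$)
$N = - \frac{214}{21} \approx -10.19$
$I \left(\left(-36 - 52\right) + N\right) = - 14 \left(\left(-36 - 52\right) - \frac{214}{21}\right) = - 14 \left(-88 - \frac{214}{21}\right) = \left(-14\right) \left(- \frac{2062}{21}\right) = \frac{4124}{3}$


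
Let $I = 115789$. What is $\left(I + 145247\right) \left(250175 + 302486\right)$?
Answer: $144264416796$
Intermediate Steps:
$\left(I + 145247\right) \left(250175 + 302486\right) = \left(115789 + 145247\right) \left(250175 + 302486\right) = 261036 \cdot 552661 = 144264416796$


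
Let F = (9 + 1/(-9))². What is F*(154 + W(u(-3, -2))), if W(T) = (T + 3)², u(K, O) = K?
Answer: 985600/81 ≈ 12168.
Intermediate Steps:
W(T) = (3 + T)²
F = 6400/81 (F = (9 - ⅑)² = (80/9)² = 6400/81 ≈ 79.012)
F*(154 + W(u(-3, -2))) = 6400*(154 + (3 - 3)²)/81 = 6400*(154 + 0²)/81 = 6400*(154 + 0)/81 = (6400/81)*154 = 985600/81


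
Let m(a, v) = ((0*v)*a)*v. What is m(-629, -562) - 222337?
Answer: -222337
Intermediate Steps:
m(a, v) = 0 (m(a, v) = (0*a)*v = 0*v = 0)
m(-629, -562) - 222337 = 0 - 222337 = -222337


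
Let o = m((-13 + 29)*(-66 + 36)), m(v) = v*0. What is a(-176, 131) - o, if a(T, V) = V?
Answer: 131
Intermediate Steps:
m(v) = 0
o = 0
a(-176, 131) - o = 131 - 1*0 = 131 + 0 = 131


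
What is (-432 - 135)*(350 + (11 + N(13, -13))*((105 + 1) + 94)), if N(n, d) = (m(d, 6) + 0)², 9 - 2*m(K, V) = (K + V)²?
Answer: -46805850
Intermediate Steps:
m(K, V) = 9/2 - (K + V)²/2
N(n, d) = (9/2 - (6 + d)²/2)² (N(n, d) = ((9/2 - (d + 6)²/2) + 0)² = ((9/2 - (6 + d)²/2) + 0)² = (9/2 - (6 + d)²/2)²)
(-432 - 135)*(350 + (11 + N(13, -13))*((105 + 1) + 94)) = (-432 - 135)*(350 + (11 + (-9 + (6 - 13)²)²/4)*((105 + 1) + 94)) = -567*(350 + (11 + (-9 + (-7)²)²/4)*(106 + 94)) = -567*(350 + (11 + (-9 + 49)²/4)*200) = -567*(350 + (11 + (¼)*40²)*200) = -567*(350 + (11 + (¼)*1600)*200) = -567*(350 + (11 + 400)*200) = -567*(350 + 411*200) = -567*(350 + 82200) = -567*82550 = -46805850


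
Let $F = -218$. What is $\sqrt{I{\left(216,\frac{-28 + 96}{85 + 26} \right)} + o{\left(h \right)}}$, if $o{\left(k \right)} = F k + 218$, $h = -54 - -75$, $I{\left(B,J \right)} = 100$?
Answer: $2 i \sqrt{1065} \approx 65.269 i$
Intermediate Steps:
$h = 21$ ($h = -54 + 75 = 21$)
$o{\left(k \right)} = 218 - 218 k$ ($o{\left(k \right)} = - 218 k + 218 = 218 - 218 k$)
$\sqrt{I{\left(216,\frac{-28 + 96}{85 + 26} \right)} + o{\left(h \right)}} = \sqrt{100 + \left(218 - 4578\right)} = \sqrt{100 - 4360} = \sqrt{-4260} = 2 i \sqrt{1065}$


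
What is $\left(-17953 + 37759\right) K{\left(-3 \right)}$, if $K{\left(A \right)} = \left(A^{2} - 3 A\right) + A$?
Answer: $297090$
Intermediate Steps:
$K{\left(A \right)} = A^{2} - 2 A$
$\left(-17953 + 37759\right) K{\left(-3 \right)} = \left(-17953 + 37759\right) \left(- 3 \left(-2 - 3\right)\right) = 19806 \left(\left(-3\right) \left(-5\right)\right) = 19806 \cdot 15 = 297090$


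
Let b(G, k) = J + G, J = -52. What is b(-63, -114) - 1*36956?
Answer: -37071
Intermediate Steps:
b(G, k) = -52 + G
b(-63, -114) - 1*36956 = (-52 - 63) - 1*36956 = -115 - 36956 = -37071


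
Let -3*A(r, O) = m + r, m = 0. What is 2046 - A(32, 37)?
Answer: 6170/3 ≈ 2056.7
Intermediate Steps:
A(r, O) = -r/3 (A(r, O) = -(0 + r)/3 = -r/3)
2046 - A(32, 37) = 2046 - (-1)*32/3 = 2046 - 1*(-32/3) = 2046 + 32/3 = 6170/3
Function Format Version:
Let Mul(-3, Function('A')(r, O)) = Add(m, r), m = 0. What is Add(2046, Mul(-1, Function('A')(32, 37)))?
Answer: Rational(6170, 3) ≈ 2056.7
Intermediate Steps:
Function('A')(r, O) = Mul(Rational(-1, 3), r) (Function('A')(r, O) = Mul(Rational(-1, 3), Add(0, r)) = Mul(Rational(-1, 3), r))
Add(2046, Mul(-1, Function('A')(32, 37))) = Add(2046, Mul(-1, Mul(Rational(-1, 3), 32))) = Add(2046, Mul(-1, Rational(-32, 3))) = Add(2046, Rational(32, 3)) = Rational(6170, 3)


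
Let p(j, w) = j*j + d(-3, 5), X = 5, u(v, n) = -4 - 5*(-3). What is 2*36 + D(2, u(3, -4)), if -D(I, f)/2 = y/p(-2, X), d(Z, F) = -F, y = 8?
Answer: 88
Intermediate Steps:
u(v, n) = 11 (u(v, n) = -4 + 15 = 11)
p(j, w) = -5 + j**2 (p(j, w) = j*j - 1*5 = j**2 - 5 = -5 + j**2)
D(I, f) = 16 (D(I, f) = -16/(-5 + (-2)**2) = -16/(-5 + 4) = -16/(-1) = -16*(-1) = -2*(-8) = 16)
2*36 + D(2, u(3, -4)) = 2*36 + 16 = 72 + 16 = 88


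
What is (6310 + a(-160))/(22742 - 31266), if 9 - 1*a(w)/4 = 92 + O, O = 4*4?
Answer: -2957/4262 ≈ -0.69381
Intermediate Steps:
O = 16
a(w) = -396 (a(w) = 36 - 4*(92 + 16) = 36 - 4*108 = 36 - 432 = -396)
(6310 + a(-160))/(22742 - 31266) = (6310 - 396)/(22742 - 31266) = 5914/(-8524) = 5914*(-1/8524) = -2957/4262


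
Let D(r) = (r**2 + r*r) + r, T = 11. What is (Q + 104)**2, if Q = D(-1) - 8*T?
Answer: 289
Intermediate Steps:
D(r) = r + 2*r**2 (D(r) = (r**2 + r**2) + r = 2*r**2 + r = r + 2*r**2)
Q = -87 (Q = -(1 + 2*(-1)) - 8*11 = -(1 - 2) - 88 = -1*(-1) - 88 = 1 - 88 = -87)
(Q + 104)**2 = (-87 + 104)**2 = 17**2 = 289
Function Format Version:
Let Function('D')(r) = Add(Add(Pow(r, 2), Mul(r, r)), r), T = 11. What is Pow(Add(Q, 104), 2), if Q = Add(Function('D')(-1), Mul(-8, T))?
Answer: 289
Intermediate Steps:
Function('D')(r) = Add(r, Mul(2, Pow(r, 2))) (Function('D')(r) = Add(Add(Pow(r, 2), Pow(r, 2)), r) = Add(Mul(2, Pow(r, 2)), r) = Add(r, Mul(2, Pow(r, 2))))
Q = -87 (Q = Add(Mul(-1, Add(1, Mul(2, -1))), Mul(-8, 11)) = Add(Mul(-1, Add(1, -2)), -88) = Add(Mul(-1, -1), -88) = Add(1, -88) = -87)
Pow(Add(Q, 104), 2) = Pow(Add(-87, 104), 2) = Pow(17, 2) = 289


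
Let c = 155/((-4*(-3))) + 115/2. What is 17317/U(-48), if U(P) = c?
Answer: 207804/845 ≈ 245.92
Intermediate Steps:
c = 845/12 (c = 155/12 + 115*(1/2) = 155*(1/12) + 115/2 = 155/12 + 115/2 = 845/12 ≈ 70.417)
U(P) = 845/12
17317/U(-48) = 17317/(845/12) = 17317*(12/845) = 207804/845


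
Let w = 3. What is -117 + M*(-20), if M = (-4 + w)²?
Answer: -137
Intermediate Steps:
M = 1 (M = (-4 + 3)² = (-1)² = 1)
-117 + M*(-20) = -117 + 1*(-20) = -117 - 20 = -137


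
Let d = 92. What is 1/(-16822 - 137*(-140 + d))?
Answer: -1/10246 ≈ -9.7599e-5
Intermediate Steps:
1/(-16822 - 137*(-140 + d)) = 1/(-16822 - 137*(-140 + 92)) = 1/(-16822 - 137*(-48)) = 1/(-16822 + 6576) = 1/(-10246) = -1/10246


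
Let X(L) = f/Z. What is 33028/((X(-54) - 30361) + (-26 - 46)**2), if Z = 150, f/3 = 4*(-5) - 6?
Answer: -412850/314719 ≈ -1.3118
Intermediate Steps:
f = -78 (f = 3*(4*(-5) - 6) = 3*(-20 - 6) = 3*(-26) = -78)
X(L) = -13/25 (X(L) = -78/150 = -78*1/150 = -13/25)
33028/((X(-54) - 30361) + (-26 - 46)**2) = 33028/((-13/25 - 30361) + (-26 - 46)**2) = 33028/(-759038/25 + (-72)**2) = 33028/(-759038/25 + 5184) = 33028/(-629438/25) = 33028*(-25/629438) = -412850/314719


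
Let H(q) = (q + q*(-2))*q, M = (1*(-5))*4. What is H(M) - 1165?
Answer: -1565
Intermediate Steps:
M = -20 (M = -5*4 = -20)
H(q) = -q² (H(q) = (q - 2*q)*q = (-q)*q = -q²)
H(M) - 1165 = -1*(-20)² - 1165 = -1*400 - 1165 = -400 - 1165 = -1565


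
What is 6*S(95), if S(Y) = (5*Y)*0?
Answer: 0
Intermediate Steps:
S(Y) = 0
6*S(95) = 6*0 = 0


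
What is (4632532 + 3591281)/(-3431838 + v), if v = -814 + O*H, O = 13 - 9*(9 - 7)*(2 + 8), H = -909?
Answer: -632601/252373 ≈ -2.5066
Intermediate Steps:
O = -167 (O = 13 - 18*10 = 13 - 9*20 = 13 - 180 = -167)
v = 150989 (v = -814 - 167*(-909) = -814 + 151803 = 150989)
(4632532 + 3591281)/(-3431838 + v) = (4632532 + 3591281)/(-3431838 + 150989) = 8223813/(-3280849) = 8223813*(-1/3280849) = -632601/252373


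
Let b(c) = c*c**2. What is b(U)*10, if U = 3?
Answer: 270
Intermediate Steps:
b(c) = c**3
b(U)*10 = 3**3*10 = 27*10 = 270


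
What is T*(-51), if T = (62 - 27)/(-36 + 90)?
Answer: -595/18 ≈ -33.056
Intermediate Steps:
T = 35/54 ≈ 0.64815
T*(-51) = (35/54)*(-51) = -595/18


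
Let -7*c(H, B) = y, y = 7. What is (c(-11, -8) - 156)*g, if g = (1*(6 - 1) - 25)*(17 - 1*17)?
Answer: 0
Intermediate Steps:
c(H, B) = -1 (c(H, B) = -⅐*7 = -1)
g = 0 (g = (1*5 - 25)*(17 - 17) = (5 - 25)*0 = -20*0 = 0)
(c(-11, -8) - 156)*g = (-1 - 156)*0 = -157*0 = 0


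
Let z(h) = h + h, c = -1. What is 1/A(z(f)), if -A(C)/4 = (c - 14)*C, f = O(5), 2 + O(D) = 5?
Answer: 1/360 ≈ 0.0027778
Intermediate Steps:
O(D) = 3 (O(D) = -2 + 5 = 3)
f = 3
z(h) = 2*h
A(C) = 60*C (A(C) = -4*(-1 - 14)*C = -(-60)*C = 60*C)
1/A(z(f)) = 1/(60*(2*3)) = 1/(60*6) = 1/360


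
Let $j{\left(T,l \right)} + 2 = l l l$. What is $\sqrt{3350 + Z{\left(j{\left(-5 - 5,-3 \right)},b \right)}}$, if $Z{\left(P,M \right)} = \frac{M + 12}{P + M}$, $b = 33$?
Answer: $\frac{\sqrt{13445}}{2} \approx 57.976$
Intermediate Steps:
$j{\left(T,l \right)} = -2 + l^{3}$ ($j{\left(T,l \right)} = -2 + l l l = -2 + l^{2} l = -2 + l^{3}$)
$Z{\left(P,M \right)} = \frac{12 + M}{M + P}$
$\sqrt{3350 + Z{\left(j{\left(-5 - 5,-3 \right)},b \right)}} = \sqrt{3350 + \frac{12 + 33}{33 + \left(-2 + \left(-3\right)^{3}\right)}} = \sqrt{3350 + \frac{1}{33 - 29} \cdot 45} = \sqrt{3350 + \frac{1}{4} \cdot 45} = \sqrt{3350 + \frac{45}{4}} = \sqrt{\frac{13445}{4}} = \frac{\sqrt{13445}}{2}$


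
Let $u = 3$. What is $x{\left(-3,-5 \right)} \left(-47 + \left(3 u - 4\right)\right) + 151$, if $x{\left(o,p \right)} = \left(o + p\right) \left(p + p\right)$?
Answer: $-3209$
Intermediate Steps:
$x{\left(o,p \right)} = 2 p \left(o + p\right)$ ($x{\left(o,p \right)} = \left(o + p\right) 2 p = 2 p \left(o + p\right)$)
$x{\left(-3,-5 \right)} \left(-47 + \left(3 u - 4\right)\right) + 151 = 2 \left(-5\right) \left(-3 - 5\right) \left(-47 + \left(3 \cdot 3 - 4\right)\right) + 151 = 2 \left(-5\right) \left(-8\right) \left(-47 + \left(9 - 4\right)\right) + 151 = 80 \left(-47 + 5\right) + 151 = 80 \left(-42\right) + 151 = -3360 + 151 = -3209$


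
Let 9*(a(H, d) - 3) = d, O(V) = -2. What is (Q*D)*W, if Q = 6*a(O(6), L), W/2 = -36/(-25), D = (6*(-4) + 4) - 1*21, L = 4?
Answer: -61008/25 ≈ -2440.3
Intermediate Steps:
a(H, d) = 3 + d/9
D = -41 (D = (-24 + 4) - 21 = -20 - 21 = -41)
W = 72/25 (W = 2*(-36/(-25)) = 2*(-36*(-1/25)) = 2*(36/25) = 72/25 ≈ 2.8800)
Q = 62/3 (Q = 6*(3 + (⅑)*4) = 6*(3 + 4/9) = 6*(31/9) = 62/3 ≈ 20.667)
(Q*D)*W = ((62/3)*(-41))*(72/25) = -2542/3*72/25 = -61008/25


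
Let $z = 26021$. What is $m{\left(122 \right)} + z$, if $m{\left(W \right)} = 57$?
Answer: $26078$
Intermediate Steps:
$m{\left(122 \right)} + z = 57 + 26021 = 26078$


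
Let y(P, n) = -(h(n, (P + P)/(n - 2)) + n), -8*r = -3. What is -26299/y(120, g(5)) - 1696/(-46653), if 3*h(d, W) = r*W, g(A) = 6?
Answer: 817966762/419877 ≈ 1948.1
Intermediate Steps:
r = 3/8 (r = -1/8*(-3) = 3/8 ≈ 0.37500)
h(d, W) = W/8 (h(d, W) = (3*W/8)/3 = W/8)
y(P, n) = -n - P/(4*(-2 + n)) (y(P, n) = -(((P + P)/(n - 2))/8 + n) = -(((2*P)/(-2 + n))/8 + n) = -((2*P/(-2 + n))/8 + n) = -(P/(4*(-2 + n)) + n) = -(n + P/(4*(-2 + n))) = -n - P/(4*(-2 + n)))
-26299/y(120, g(5)) - 1696/(-46653) = -26299*(-2 + 6)/(-1/4*120 - 1*6*(-2 + 6)) - 1696/(-46653) = -26299*4/(-30 - 1*6*4) - 1696*(-1/46653) = -26299*4/(-30 - 24) + 1696/46653 = -26299/((1/4)*(-54)) + 1696/46653 = -26299/(-27/2) + 1696/46653 = -26299*(-2/27) + 1696/46653 = 52598/27 + 1696/46653 = 817966762/419877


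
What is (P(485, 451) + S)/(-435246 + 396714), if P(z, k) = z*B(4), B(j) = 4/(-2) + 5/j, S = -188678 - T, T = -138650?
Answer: 67189/51376 ≈ 1.3078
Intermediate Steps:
S = -50028 (S = -188678 - 1*(-138650) = -188678 + 138650 = -50028)
B(j) = -2 + 5/j (B(j) = 4*(-1/2) + 5/j = -2 + 5/j)
P(z, k) = -3*z/4 (P(z, k) = z*(-2 + 5/4) = z*(-3/4) = -3*z/4)
(P(485, 451) + S)/(-435246 + 396714) = (-3/4*485 - 50028)/(-435246 + 396714) = (-1455/4 - 50028)/(-38532) = -201567/4*(-1/38532) = 67189/51376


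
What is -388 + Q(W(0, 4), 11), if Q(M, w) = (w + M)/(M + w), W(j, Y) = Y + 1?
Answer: -387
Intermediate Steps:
W(j, Y) = 1 + Y
Q(M, w) = 1 (Q(M, w) = (M + w)/(M + w) = 1)
-388 + Q(W(0, 4), 11) = -388 + 1 = -387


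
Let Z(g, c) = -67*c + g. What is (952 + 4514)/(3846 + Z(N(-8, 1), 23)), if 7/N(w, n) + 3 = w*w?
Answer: 166713/70306 ≈ 2.3713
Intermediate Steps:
N(w, n) = 7/(-3 + w**2) (N(w, n) = 7/(-3 + w*w) = 7/(-3 + w**2))
Z(g, c) = g - 67*c
(952 + 4514)/(3846 + Z(N(-8, 1), 23)) = (952 + 4514)/(3846 + (7/(-3 + (-8)**2) - 67*23)) = 5466/(3846 + (7/(-3 + 64) - 1541)) = 5466/(3846 + (7/61 - 1541)) = 5466/(3846 - 93994/61) = 5466/(140612/61) = 5466*(61/140612) = 166713/70306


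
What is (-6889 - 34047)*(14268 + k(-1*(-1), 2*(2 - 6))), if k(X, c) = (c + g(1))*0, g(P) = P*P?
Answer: -584074848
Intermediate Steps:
g(P) = P²
k(X, c) = 0 (k(X, c) = (c + 1²)*0 = (c + 1)*0 = (1 + c)*0 = 0)
(-6889 - 34047)*(14268 + k(-1*(-1), 2*(2 - 6))) = (-6889 - 34047)*(14268 + 0) = -40936*14268 = -584074848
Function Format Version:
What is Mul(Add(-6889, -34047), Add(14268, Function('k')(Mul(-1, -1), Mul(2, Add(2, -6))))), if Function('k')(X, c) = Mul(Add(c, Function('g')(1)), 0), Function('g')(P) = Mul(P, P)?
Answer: -584074848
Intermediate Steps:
Function('g')(P) = Pow(P, 2)
Function('k')(X, c) = 0 (Function('k')(X, c) = Mul(Add(c, Pow(1, 2)), 0) = Mul(Add(c, 1), 0) = Mul(Add(1, c), 0) = 0)
Mul(Add(-6889, -34047), Add(14268, Function('k')(Mul(-1, -1), Mul(2, Add(2, -6))))) = Mul(Add(-6889, -34047), Add(14268, 0)) = Mul(-40936, 14268) = -584074848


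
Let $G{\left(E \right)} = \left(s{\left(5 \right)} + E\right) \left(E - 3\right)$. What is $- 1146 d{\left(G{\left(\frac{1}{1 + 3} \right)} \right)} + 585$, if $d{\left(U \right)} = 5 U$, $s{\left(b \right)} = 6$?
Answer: $\frac{792555}{8} \approx 99069.0$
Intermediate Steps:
$G{\left(E \right)} = \left(-3 + E\right) \left(6 + E\right)$ ($G{\left(E \right)} = \left(6 + E\right) \left(E - 3\right) = \left(6 + E\right) \left(-3 + E\right) = \left(-3 + E\right) \left(6 + E\right)$)
$- 1146 d{\left(G{\left(\frac{1}{1 + 3} \right)} \right)} + 585 = - 1146 \cdot 5 \left(-18 + \left(\frac{1}{1 + 3}\right)^{2} + \frac{3}{1 + 3}\right) + 585 = - 1146 \cdot 5 \left(-18 + \left(\frac{1}{4}\right)^{2} + \frac{3}{4}\right) + 585 = - 1146 \cdot 5 \left(-18 + \left(\frac{1}{4}\right)^{2} + 3 \cdot \frac{1}{4}\right) + 585 = - 1146 \cdot 5 \left(-18 + \frac{1}{16} + \frac{3}{4}\right) + 585 = - 1146 \cdot 5 \left(- \frac{275}{16}\right) + 585 = \left(-1146\right) \left(- \frac{1375}{16}\right) + 585 = \frac{787875}{8} + 585 = \frac{792555}{8}$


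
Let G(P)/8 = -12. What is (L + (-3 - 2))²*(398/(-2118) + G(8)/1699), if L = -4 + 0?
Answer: -11873655/599747 ≈ -19.798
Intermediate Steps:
G(P) = -96 (G(P) = 8*(-12) = -96)
L = -4
(L + (-3 - 2))²*(398/(-2118) + G(8)/1699) = (-4 + (-3 - 2))²*(398/(-2118) - 96/1699) = (-4 - 5)²*(398*(-1/2118) - 96*1/1699) = (-9)²*(-199/1059 - 96/1699) = 81*(-439765/1799241) = -11873655/599747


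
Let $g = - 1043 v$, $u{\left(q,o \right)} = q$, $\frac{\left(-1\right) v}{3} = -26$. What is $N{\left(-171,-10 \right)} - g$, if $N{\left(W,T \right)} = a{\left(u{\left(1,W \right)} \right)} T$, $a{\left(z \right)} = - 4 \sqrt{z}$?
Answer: $81394$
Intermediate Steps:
$v = 78$ ($v = \left(-3\right) \left(-26\right) = 78$)
$N{\left(W,T \right)} = - 4 T$ ($N{\left(W,T \right)} = - 4 \sqrt{1} T = \left(-4\right) 1 T = - 4 T$)
$g = -81354$ ($g = \left(-1043\right) 78 = -81354$)
$N{\left(-171,-10 \right)} - g = \left(-4\right) \left(-10\right) - -81354 = 40 + 81354 = 81394$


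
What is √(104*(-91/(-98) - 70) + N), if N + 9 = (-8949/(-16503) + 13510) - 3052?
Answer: 4*√302684851105/38507 ≈ 57.150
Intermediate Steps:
N = 57482932/5501 (N = -9 + ((-8949/(-16503) + 13510) - 3052) = -9 + ((-8949*(-1/16503) + 13510) - 3052) = -9 + ((2983/5501 + 13510) - 3052) = -9 + (74321493/5501 - 3052) = -9 + 57532441/5501 = 57482932/5501 ≈ 10450.)
√(104*(-91/(-98) - 70) + N) = √(104*(-91/(-98) - 70) + 57482932/5501) = √(104*(-91*(-1/98) - 70) + 57482932/5501) = √(104*(13/14 - 70) + 57482932/5501) = √(104*(-967/14) + 57482932/5501) = √(-50284/7 + 57482932/5501) = √(125768240/38507) = 4*√302684851105/38507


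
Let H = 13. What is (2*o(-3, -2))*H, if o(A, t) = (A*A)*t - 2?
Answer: -520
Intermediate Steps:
o(A, t) = -2 + t*A² (o(A, t) = A²*t - 2 = t*A² - 2 = -2 + t*A²)
(2*o(-3, -2))*H = (2*(-2 - 2*(-3)²))*13 = (2*(-2 - 2*9))*13 = (2*(-2 - 18))*13 = (2*(-20))*13 = -40*13 = -520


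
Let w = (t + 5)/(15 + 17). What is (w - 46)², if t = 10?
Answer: 2122849/1024 ≈ 2073.1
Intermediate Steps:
w = 15/32 (w = (10 + 5)/(15 + 17) = 15/32 ≈ 0.46875)
(w - 46)² = (15/32 - 46)² = (-1457/32)² = 2122849/1024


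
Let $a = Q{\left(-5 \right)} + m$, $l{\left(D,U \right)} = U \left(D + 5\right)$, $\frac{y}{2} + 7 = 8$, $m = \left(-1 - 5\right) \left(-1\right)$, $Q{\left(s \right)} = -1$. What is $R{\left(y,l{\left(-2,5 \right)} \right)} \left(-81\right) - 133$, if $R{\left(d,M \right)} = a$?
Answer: $-538$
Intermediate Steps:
$m = 6$ ($m = \left(-6\right) \left(-1\right) = 6$)
$y = 2$ ($y = -14 + 2 \cdot 8 = -14 + 16 = 2$)
$l{\left(D,U \right)} = U \left(5 + D\right)$
$a = 5$ ($a = -1 + 6 = 5$)
$R{\left(d,M \right)} = 5$
$R{\left(y,l{\left(-2,5 \right)} \right)} \left(-81\right) - 133 = 5 \left(-81\right) - 133 = -405 - 133 = -538$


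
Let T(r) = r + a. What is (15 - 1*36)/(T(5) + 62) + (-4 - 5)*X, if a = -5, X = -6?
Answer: 3327/62 ≈ 53.661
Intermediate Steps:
T(r) = -5 + r (T(r) = r - 5 = -5 + r)
(15 - 1*36)/(T(5) + 62) + (-4 - 5)*X = (15 - 1*36)/((-5 + 5) + 62) + (-4 - 5)*(-6) = (15 - 36)/(0 + 62) - 9*(-6) = -21/62 + 54 = 3327/62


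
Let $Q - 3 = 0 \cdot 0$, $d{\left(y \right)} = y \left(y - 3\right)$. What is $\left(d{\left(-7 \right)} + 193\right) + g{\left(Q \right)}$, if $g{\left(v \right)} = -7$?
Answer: $256$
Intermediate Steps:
$d{\left(y \right)} = y \left(-3 + y\right)$
$Q = 3$ ($Q = 3 + 0 \cdot 0 = 3 + 0 = 3$)
$\left(d{\left(-7 \right)} + 193\right) + g{\left(Q \right)} = \left(- 7 \left(-3 - 7\right) + 193\right) - 7 = \left(\left(-7\right) \left(-10\right) + 193\right) - 7 = \left(70 + 193\right) - 7 = 263 - 7 = 256$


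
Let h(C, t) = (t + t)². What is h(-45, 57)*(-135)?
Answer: -1754460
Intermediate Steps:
h(C, t) = 4*t² (h(C, t) = (2*t)² = 4*t²)
h(-45, 57)*(-135) = (4*57²)*(-135) = (4*3249)*(-135) = 12996*(-135) = -1754460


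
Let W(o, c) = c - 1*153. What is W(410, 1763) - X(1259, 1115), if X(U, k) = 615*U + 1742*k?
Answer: -2715005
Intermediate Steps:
W(o, c) = -153 + c (W(o, c) = c - 153 = -153 + c)
W(410, 1763) - X(1259, 1115) = (-153 + 1763) - (615*1259 + 1742*1115) = 1610 - (774285 + 1942330) = 1610 - 1*2716615 = 1610 - 2716615 = -2715005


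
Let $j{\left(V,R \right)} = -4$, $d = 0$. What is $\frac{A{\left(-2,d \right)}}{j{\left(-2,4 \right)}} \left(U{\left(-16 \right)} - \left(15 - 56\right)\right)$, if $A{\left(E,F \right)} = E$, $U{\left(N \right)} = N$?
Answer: $\frac{25}{2} \approx 12.5$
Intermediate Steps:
$\frac{A{\left(-2,d \right)}}{j{\left(-2,4 \right)}} \left(U{\left(-16 \right)} - \left(15 - 56\right)\right) = - \frac{2}{-4} \left(-16 - \left(15 - 56\right)\right) = \left(-2\right) \left(- \frac{1}{4}\right) \left(-16 - \left(15 - 56\right)\right) = \frac{-16 - -41}{2} = \frac{-16 + 41}{2} = \frac{1}{2} \cdot 25 = \frac{25}{2}$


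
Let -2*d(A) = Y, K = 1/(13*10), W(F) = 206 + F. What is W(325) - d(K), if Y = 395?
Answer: 1457/2 ≈ 728.50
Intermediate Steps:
K = 1/130 ≈ 0.0076923
d(A) = -395/2 (d(A) = -½*395 = -395/2)
W(325) - d(K) = (206 + 325) - 1*(-395/2) = 531 + 395/2 = 1457/2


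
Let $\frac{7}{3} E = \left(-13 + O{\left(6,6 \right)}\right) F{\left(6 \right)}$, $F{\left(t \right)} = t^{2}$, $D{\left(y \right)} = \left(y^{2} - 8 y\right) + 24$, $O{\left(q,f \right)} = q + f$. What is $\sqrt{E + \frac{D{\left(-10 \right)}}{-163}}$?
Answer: $\frac{2 i \sqrt{5428878}}{1141} \approx 4.0841 i$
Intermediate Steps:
$O{\left(q,f \right)} = f + q$
$D{\left(y \right)} = 24 + y^{2} - 8 y$
$E = - \frac{108}{7}$ ($E = \frac{3 \left(-13 + \left(6 + 6\right)\right) 6^{2}}{7} = \frac{3 \left(-13 + 12\right) 36}{7} = \frac{3 \left(\left(-1\right) 36\right)}{7} = \frac{3}{7} \left(-36\right) = - \frac{108}{7} \approx -15.429$)
$\sqrt{E + \frac{D{\left(-10 \right)}}{-163}} = \sqrt{- \frac{108}{7} + \frac{24 + \left(-10\right)^{2} - -80}{-163}} = \sqrt{- \frac{108}{7} + \left(24 + 100 + 80\right) \left(- \frac{1}{163}\right)} = \sqrt{- \frac{108}{7} + 204 \left(- \frac{1}{163}\right)} = \sqrt{- \frac{108}{7} - \frac{204}{163}} = \sqrt{- \frac{19032}{1141}} = \frac{2 i \sqrt{5428878}}{1141}$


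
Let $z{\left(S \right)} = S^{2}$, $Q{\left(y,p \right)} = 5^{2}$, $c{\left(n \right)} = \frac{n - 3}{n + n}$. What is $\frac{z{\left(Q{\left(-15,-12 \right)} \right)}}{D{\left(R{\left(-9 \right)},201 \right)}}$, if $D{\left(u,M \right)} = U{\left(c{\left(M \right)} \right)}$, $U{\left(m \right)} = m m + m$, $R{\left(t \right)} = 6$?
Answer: $\frac{112225}{132} \approx 850.19$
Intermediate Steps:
$c{\left(n \right)} = \frac{-3 + n}{2 n}$
$Q{\left(y,p \right)} = 25$
$U{\left(m \right)} = m + m^{2}$ ($U{\left(m \right)} = m^{2} + m = m + m^{2}$)
$D{\left(u,M \right)} = \frac{\left(1 + \frac{-3 + M}{2 M}\right) \left(-3 + M\right)}{2 M}$ ($D{\left(u,M \right)} = \frac{-3 + M}{2 M} \left(1 + \frac{-3 + M}{2 M}\right) = \frac{\left(1 + \frac{-3 + M}{2 M}\right) \left(-3 + M\right)}{2 M}$)
$\frac{z{\left(Q{\left(-15,-12 \right)} \right)}}{D{\left(R{\left(-9 \right)},201 \right)}} = \frac{25^{2}}{\frac{3}{4} \cdot \frac{1}{40401} \left(-1 + 201\right) \left(-3 + 201\right)} = \frac{625}{\frac{3}{4} \cdot \frac{1}{40401} \cdot 200 \cdot 198} = \frac{625}{\frac{3300}{4489}} = 625 \cdot \frac{4489}{3300} = \frac{112225}{132}$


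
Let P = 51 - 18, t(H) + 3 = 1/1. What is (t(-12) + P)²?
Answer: 961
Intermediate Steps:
t(H) = -2 (t(H) = -3 + 1/1 = -3 + 1 = -2)
P = 33
(t(-12) + P)² = (-2 + 33)² = 31² = 961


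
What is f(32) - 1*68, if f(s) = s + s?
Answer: -4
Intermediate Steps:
f(s) = 2*s
f(32) - 1*68 = 2*32 - 1*68 = 64 - 68 = -4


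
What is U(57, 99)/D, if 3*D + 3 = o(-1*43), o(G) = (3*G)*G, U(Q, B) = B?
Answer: 3/56 ≈ 0.053571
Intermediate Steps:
o(G) = 3*G²
D = 1848 (D = -1 + (3*(-1*43)²)/3 = -1 + (3*(-43)²)/3 = -1 + (3*1849)/3 = -1 + (⅓)*5547 = -1 + 1849 = 1848)
U(57, 99)/D = 99/1848 = 99*(1/1848) = 3/56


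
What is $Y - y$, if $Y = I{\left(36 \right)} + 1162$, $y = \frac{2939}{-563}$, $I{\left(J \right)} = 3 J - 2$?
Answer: $\frac{716823}{563} \approx 1273.2$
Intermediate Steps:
$I{\left(J \right)} = -2 + 3 J$
$y = - \frac{2939}{563}$ ($y = 2939 \left(- \frac{1}{563}\right) = - \frac{2939}{563} \approx -5.2202$)
$Y = 1268$ ($Y = \left(-2 + 3 \cdot 36\right) + 1162 = \left(-2 + 108\right) + 1162 = 106 + 1162 = 1268$)
$Y - y = 1268 - - \frac{2939}{563} = 1268 + \frac{2939}{563} = \frac{716823}{563}$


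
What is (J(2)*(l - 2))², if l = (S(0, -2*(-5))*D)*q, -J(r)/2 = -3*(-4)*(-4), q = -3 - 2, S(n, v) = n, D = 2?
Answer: 36864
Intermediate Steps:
q = -5
J(r) = 96 (J(r) = -2*(-3*(-4))*(-4) = -24*(-4) = -2*(-48) = 96)
l = 0 (l = (0*2)*(-5) = 0*(-5) = 0)
(J(2)*(l - 2))² = (96*(0 - 2))² = (96*(-2))² = (-192)² = 36864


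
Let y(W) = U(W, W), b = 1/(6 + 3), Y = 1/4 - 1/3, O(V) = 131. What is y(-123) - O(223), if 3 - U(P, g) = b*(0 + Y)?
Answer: -13823/108 ≈ -127.99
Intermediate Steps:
Y = -1/12 (Y = 1*(¼) - 1*⅓ = ¼ - ⅓ = -1/12 ≈ -0.083333)
b = ⅑ (b = 1/9 = ⅑ ≈ 0.11111)
U(P, g) = 325/108 (U(P, g) = 3 - (0 - 1/12)/9 = 3 - (-1)/(9*12) = 3 - 1*(-1/108) = 3 + 1/108 = 325/108)
y(W) = 325/108
y(-123) - O(223) = 325/108 - 1*131 = 325/108 - 131 = -13823/108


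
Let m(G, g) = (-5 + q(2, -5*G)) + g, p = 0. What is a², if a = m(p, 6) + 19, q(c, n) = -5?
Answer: 225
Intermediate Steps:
m(G, g) = -10 + g (m(G, g) = (-5 - 5) + g = -10 + g)
a = 15 (a = (-10 + 6) + 19 = -4 + 19 = 15)
a² = 15² = 225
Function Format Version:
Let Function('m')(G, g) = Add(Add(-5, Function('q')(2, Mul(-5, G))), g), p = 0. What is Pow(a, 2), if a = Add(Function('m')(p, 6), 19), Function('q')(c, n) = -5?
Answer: 225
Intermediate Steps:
Function('m')(G, g) = Add(-10, g) (Function('m')(G, g) = Add(Add(-5, -5), g) = Add(-10, g))
a = 15 (a = Add(Add(-10, 6), 19) = Add(-4, 19) = 15)
Pow(a, 2) = Pow(15, 2) = 225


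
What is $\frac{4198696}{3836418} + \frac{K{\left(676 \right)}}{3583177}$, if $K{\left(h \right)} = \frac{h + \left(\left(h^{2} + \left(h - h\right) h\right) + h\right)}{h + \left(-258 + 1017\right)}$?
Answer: $\frac{830417735871524}{758704630841535} \approx 1.0945$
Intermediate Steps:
$K{\left(h \right)} = \frac{h^{2} + 2 h}{759 + h}$ ($K{\left(h \right)} = \frac{h + \left(\left(h^{2} + 0 h\right) + h\right)}{h + 759} = \frac{h + \left(\left(h^{2} + 0\right) + h\right)}{759 + h} = \frac{h + \left(h^{2} + h\right)}{759 + h} = \frac{h + \left(h + h^{2}\right)}{759 + h} = \frac{h^{2} + 2 h}{759 + h}$)
$\frac{4198696}{3836418} + \frac{K{\left(676 \right)}}{3583177} = \frac{4198696}{3836418} + \frac{676 \frac{1}{759 + 676} \left(2 + 676\right)}{3583177} = 4198696 \cdot \frac{1}{3836418} + 676 \cdot \frac{1}{1435} \cdot 678 \cdot \frac{1}{3583177} = \frac{2099348}{1918209} + 676 \cdot \frac{1}{1435} \cdot 678 \cdot \frac{1}{3583177} = \frac{2099348}{1918209} + \frac{458328}{1435} \cdot \frac{1}{3583177} = \frac{2099348}{1918209} + \frac{35256}{395527615} = \frac{830417735871524}{758704630841535}$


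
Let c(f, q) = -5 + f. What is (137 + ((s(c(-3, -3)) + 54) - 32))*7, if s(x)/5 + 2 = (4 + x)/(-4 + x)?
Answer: 3164/3 ≈ 1054.7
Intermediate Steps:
s(x) = -10 + 5*(4 + x)/(-4 + x) (s(x) = -10 + 5*((4 + x)/(-4 + x)) = -10 + 5*(4 + x)/(-4 + x))
(137 + ((s(c(-3, -3)) + 54) - 32))*7 = (137 + ((5*(12 - (-5 - 3))/(-4 + (-5 - 3)) + 54) - 32))*7 = (137 + ((5*(12 - 1*(-8))/(-4 - 8) + 54) - 32))*7 = (137 + ((5*(12 + 8)/(-12) + 54) - 32))*7 = (137 + ((5*(-1/12)*20 + 54) - 32))*7 = (137 + ((-25/3 + 54) - 32))*7 = (137 + (137/3 - 32))*7 = (137 + 41/3)*7 = (452/3)*7 = 3164/3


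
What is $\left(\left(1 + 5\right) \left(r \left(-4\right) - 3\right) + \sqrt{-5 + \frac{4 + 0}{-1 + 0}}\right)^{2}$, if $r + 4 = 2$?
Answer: $891 + 180 i \approx 891.0 + 180.0 i$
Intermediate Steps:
$r = -2$ ($r = -4 + 2 = -2$)
$\left(\left(1 + 5\right) \left(r \left(-4\right) - 3\right) + \sqrt{-5 + \frac{4 + 0}{-1 + 0}}\right)^{2} = \left(\left(1 + 5\right) \left(\left(-2\right) \left(-4\right) - 3\right) + \sqrt{-5 + \frac{4 + 0}{-1 + 0}}\right)^{2} = \left(6 \left(8 - 3\right) + \sqrt{-5 + \frac{4}{-1}}\right)^{2} = \left(6 \cdot 5 + \sqrt{-5 + 4 \left(-1\right)}\right)^{2} = \left(30 + \sqrt{-5 - 4}\right)^{2} = \left(30 + \sqrt{-9}\right)^{2} = \left(30 + 3 i\right)^{2}$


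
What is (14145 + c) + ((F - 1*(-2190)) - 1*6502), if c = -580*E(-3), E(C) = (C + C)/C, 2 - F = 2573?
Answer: 6102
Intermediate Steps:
F = -2571 (F = 2 - 1*2573 = 2 - 2573 = -2571)
E(C) = 2 (E(C) = (2*C)/C = 2)
c = -1160 (c = -580*2 = -1160)
(14145 + c) + ((F - 1*(-2190)) - 1*6502) = (14145 - 1160) + ((-2571 - 1*(-2190)) - 1*6502) = 12985 + ((-2571 + 2190) - 6502) = 12985 + (-381 - 6502) = 12985 - 6883 = 6102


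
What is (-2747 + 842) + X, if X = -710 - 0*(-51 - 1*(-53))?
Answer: -2615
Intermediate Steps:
X = -710 (X = -710 - 0*(-51 + 53) = -710 - 0*2 = -710 - 1*0 = -710 + 0 = -710)
(-2747 + 842) + X = (-2747 + 842) - 710 = -1905 - 710 = -2615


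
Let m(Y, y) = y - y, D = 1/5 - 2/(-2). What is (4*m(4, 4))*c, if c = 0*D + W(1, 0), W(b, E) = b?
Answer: 0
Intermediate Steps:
D = 6/5 (D = 1*(⅕) - 2*(-½) = ⅕ + 1 = 6/5 ≈ 1.2000)
m(Y, y) = 0
c = 1 (c = 0*(6/5) + 1 = 0 + 1 = 1)
(4*m(4, 4))*c = (4*0)*1 = 0*1 = 0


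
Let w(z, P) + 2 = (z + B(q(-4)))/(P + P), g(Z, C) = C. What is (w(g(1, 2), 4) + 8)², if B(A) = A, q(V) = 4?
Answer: 729/16 ≈ 45.563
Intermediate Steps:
w(z, P) = -2 + (4 + z)/(2*P) (w(z, P) = -2 + (z + 4)/(P + P) = -2 + (4 + z)/((2*P)) = -2 + (4 + z)*(1/(2*P)) = -2 + (4 + z)/(2*P))
(w(g(1, 2), 4) + 8)² = ((½)*(4 + 2 - 4*4)/4 + 8)² = ((½)*(¼)*(4 + 2 - 16) + 8)² = ((½)*(¼)*(-10) + 8)² = (-5/4 + 8)² = (27/4)² = 729/16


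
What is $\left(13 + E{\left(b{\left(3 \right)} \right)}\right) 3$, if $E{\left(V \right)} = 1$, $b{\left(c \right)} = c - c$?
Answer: $42$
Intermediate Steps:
$b{\left(c \right)} = 0$
$\left(13 + E{\left(b{\left(3 \right)} \right)}\right) 3 = \left(13 + 1\right) 3 = 14 \cdot 3 = 42$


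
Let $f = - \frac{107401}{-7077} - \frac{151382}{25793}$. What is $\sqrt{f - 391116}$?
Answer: $\frac{i \sqrt{265950784416688701333}}{26076723} \approx 625.38 i$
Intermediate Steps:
$f = \frac{242694797}{26076723}$ ($f = \left(-107401\right) \left(- \frac{1}{7077}\right) - \frac{151382}{25793} = \frac{15343}{1011} - \frac{151382}{25793} = \frac{242694797}{26076723} \approx 9.3069$)
$\sqrt{f - 391116} = \sqrt{\frac{242694797}{26076723} - 391116} = \sqrt{- \frac{10198780898071}{26076723}} = \frac{i \sqrt{265950784416688701333}}{26076723}$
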